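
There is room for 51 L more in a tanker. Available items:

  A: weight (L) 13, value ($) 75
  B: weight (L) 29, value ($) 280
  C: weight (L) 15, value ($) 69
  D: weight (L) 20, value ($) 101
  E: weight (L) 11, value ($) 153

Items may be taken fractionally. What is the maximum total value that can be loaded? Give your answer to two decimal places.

Sort by value per unit weight and fill in that order.
Ratios (sorted): E 13.91, B 9.66, A 5.77, D 5.05, C 4.60
take E (11 @ 153); take B (29 @ 280); take 11/13 of A → 63.46. Capacity used 51/51.
Total value = 496.46

496.46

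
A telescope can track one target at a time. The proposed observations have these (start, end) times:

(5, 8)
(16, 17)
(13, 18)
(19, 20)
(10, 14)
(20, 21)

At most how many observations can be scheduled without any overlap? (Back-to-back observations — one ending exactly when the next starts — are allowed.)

5

Greedy by earliest finish: after sorting by end time, pick each interval compatible with the last pick.
Sorted by end: (5,8)  (10,14)  (16,17)  (13,18)  (19,20)  (20,21)
take (5,8); take (10,14); take (16,17); take (19,20); take (20,21).
Selected 5 observations.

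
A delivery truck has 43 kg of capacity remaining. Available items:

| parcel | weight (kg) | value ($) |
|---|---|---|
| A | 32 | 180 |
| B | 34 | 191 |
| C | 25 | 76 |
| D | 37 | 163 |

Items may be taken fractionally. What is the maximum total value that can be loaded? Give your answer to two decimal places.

Order: A (180/32=5.62) > B (191/34=5.62) > D (163/37=4.41) > C (76/25=3.04)
Fill: take A (32 @ 180) → take 11/34 of B → 61.79; 43/43 used.
Total value = 241.79

241.79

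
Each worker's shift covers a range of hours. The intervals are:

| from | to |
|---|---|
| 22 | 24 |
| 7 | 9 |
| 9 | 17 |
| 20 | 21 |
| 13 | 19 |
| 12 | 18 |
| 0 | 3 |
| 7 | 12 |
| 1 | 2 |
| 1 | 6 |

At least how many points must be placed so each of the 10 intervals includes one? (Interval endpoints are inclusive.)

Process intervals by earliest right end; each time one isn't hit yet, stab at its right endpoint.
By right end: [1,2]  [0,3]  [1,6]  [7,9]  [7,12]  [9,17]  [12,18]  [13,19]  [20,21]  [22,24]
[1,2] uncovered → point at 2; [7,9] uncovered → point at 9; [12,18] uncovered → point at 18; [20,21] uncovered → point at 21; [22,24] uncovered → point at 24.
Points: 2, 9, 18, 21, 24 (5 total).

5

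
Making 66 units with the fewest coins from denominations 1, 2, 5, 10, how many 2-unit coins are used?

66 = 6×10 + 1×5 + 1×1
Count of 2: 0

0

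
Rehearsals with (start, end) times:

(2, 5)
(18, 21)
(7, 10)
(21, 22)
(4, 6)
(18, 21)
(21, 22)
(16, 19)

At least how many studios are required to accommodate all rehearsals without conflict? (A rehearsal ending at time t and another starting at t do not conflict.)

The answer is the maximum number of intervals overlapping at any instant.
starts: [2, 4, 7, 16, 18, 18, 21, 21]
ends:   [5, 6, 10, 19, 21, 21, 22, 22]
s2→1 s4→2 e5→1 e6→0 s7→1 e10→0 s16→1 s18→2 s18→3  — peak 3.

3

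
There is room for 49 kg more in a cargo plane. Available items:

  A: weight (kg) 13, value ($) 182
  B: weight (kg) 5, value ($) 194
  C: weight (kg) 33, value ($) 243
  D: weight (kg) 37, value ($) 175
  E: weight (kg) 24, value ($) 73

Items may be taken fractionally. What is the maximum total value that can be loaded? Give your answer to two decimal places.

604.27

Greedy by value/weight ratio, highest first.
Ratios (sorted): B 38.80, A 14.00, C 7.36, D 4.73, E 3.04
take B (5 @ 194); take A (13 @ 182); take 31/33 of C → 228.27. Capacity used 49/49.
Total value = 604.27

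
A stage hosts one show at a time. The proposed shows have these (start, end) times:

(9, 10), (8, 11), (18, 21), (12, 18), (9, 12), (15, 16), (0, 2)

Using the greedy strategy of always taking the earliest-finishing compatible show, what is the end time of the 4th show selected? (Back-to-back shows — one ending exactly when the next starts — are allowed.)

21

Sorted by end: (0,2)  (9,10)  (8,11)  (9,12)  (15,16)  (12,18)  (18,21)
take (0,2); take (9,10); skip (8,11); skip (9,12); take (15,16); skip (12,18); take (18,21).
Selected: (0,2) (9,10) (15,16) (18,21)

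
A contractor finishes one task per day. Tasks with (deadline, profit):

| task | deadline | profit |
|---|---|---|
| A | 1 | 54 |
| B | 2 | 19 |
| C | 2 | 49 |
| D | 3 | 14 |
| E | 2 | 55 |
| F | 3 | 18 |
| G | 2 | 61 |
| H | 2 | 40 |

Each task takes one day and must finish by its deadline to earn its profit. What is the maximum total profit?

134

Sort by profit descending; place each in the latest free slot ≤ its deadline.
Profit order: G=61 E=55 A=54 C=49 H=40 B=19 F=18 D=14
Assign: G→slot 2, E→slot 1, A skipped, C skipped, H skipped, B skipped, F→slot 3, D skipped.
Slots: [1:E] [2:G] [3:F]
Profit = 55 + 61 + 18 = 134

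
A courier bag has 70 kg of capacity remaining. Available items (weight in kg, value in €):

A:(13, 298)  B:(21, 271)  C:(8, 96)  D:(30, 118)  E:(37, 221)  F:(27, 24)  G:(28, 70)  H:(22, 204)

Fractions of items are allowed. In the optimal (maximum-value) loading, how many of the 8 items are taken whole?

Sort by value per unit weight and fill in that order.
Order: A (298/13=22.92) > B (271/21=12.90) > C (96/8=12.00) > H (204/22=9.27) > E (221/37=5.97) > D (118/30=3.93) > G (70/28=2.50) > F (24/27=0.89)
Fill: take A (13 @ 298) → take B (21 @ 271) → take C (8 @ 96) → take H (22 @ 204) → take 6/37 of E → 35.84; 70/70 used.
4 item(s) taken whole; one partial (take 6/37 of E).

4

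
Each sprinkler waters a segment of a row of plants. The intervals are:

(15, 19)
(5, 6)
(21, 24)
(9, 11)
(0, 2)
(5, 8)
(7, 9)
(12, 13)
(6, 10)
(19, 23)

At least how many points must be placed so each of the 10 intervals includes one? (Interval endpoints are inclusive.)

6

Sort by right endpoint; whenever an interval is uncovered, place a point at its right end.
By right end: [0,2]  [5,6]  [5,8]  [7,9]  [6,10]  [9,11]  [12,13]  [15,19]  [19,23]  [21,24]
[0,2] uncovered → point at 2; [5,6] uncovered → point at 6; [7,9] uncovered → point at 9; [12,13] uncovered → point at 13; [15,19] uncovered → point at 19; [21,24] uncovered → point at 24.
Points: 2, 6, 9, 13, 19, 24 (6 total).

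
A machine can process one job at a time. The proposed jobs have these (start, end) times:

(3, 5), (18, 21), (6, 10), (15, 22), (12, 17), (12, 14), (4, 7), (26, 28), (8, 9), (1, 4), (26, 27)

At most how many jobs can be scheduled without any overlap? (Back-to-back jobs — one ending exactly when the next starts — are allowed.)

6

Greedy by earliest finish: after sorting by end time, pick each interval compatible with the last pick.
Sorted by end: (1,4)  (3,5)  (4,7)  (8,9)  (6,10)  (12,14)  (12,17)  (18,21)  (15,22)  (26,27)  (26,28)
take (1,4); skip (3,5); take (4,7); take (8,9); take (12,14); take (18,21); take (26,27).
Selected 6 jobs.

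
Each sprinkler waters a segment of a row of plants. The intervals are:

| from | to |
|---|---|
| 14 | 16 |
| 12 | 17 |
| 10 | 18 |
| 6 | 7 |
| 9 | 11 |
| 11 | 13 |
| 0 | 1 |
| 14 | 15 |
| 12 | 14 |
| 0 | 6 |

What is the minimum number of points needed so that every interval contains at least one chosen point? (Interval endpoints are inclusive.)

4

By right end: [0,1]  [0,6]  [6,7]  [9,11]  [11,13]  [12,14]  [14,15]  [14,16]  [12,17]  [10,18]
[0,1] uncovered → point at 1; [6,7] uncovered → point at 7; [9,11] uncovered → point at 11; [12,14] uncovered → point at 14.
Points: 1, 7, 11, 14 (4 total).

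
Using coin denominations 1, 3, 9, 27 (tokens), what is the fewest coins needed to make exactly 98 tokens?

8

Greedy: take as many of the largest coin as possible, then repeat with the remainder.
98 − 3×27→17 − 1×9→8 − 2×3→2 − 2×1→0
Total coins = 3 + 1 + 2 + 2 = 8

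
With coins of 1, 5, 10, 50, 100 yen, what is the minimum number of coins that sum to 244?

10

Use the largest denomination that fits, subtract, and repeat.
244 = 2×100 + 4×10 + 4×1
Total coins = 2 + 4 + 4 = 10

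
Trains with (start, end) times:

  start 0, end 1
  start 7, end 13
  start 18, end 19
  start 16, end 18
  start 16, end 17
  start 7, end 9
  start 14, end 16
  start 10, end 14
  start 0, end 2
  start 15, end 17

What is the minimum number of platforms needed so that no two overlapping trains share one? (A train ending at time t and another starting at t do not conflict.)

3

The answer is the maximum number of intervals overlapping at any instant.
Events (time:±→running): 0:+→1 0:+→2 1:-→1 2:-→0 7:+→1 7:+→2 9:-→1 10:+→2 13:-→1 14:-→0 14:+→1 15:+→2 16:-→1 16:+→2 16:+→3 … peak 3.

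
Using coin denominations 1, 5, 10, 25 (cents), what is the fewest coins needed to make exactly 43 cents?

Greedy: take as many of the largest coin as possible, then repeat with the remainder.
43 = 1×25 + 1×10 + 1×5 + 3×1
Total coins = 1 + 1 + 1 + 3 = 6

6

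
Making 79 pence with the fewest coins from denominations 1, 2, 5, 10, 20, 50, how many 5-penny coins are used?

1

Greedy: take as many of the largest coin as possible, then repeat with the remainder.
79 − 1×50→29 − 1×20→9 − 1×5→4 − 2×2→0
Count of 5: 1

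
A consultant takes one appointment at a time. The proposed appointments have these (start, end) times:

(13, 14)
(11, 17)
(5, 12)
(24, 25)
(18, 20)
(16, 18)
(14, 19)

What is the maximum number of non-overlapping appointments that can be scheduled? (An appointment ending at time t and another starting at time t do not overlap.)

5

Sorted by end: (5,12)  (13,14)  (11,17)  (16,18)  (14,19)  (18,20)  (24,25)
take (5,12); take (13,14); take (16,18); skip (14,19); take (18,20); take (24,25).
Selected 5 appointments.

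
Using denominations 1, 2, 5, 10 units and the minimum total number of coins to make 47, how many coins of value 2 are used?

1

Greedy: take as many of the largest coin as possible, then repeat with the remainder.
47 − 4×10→7 − 1×5→2 − 1×2→0
Count of 2: 1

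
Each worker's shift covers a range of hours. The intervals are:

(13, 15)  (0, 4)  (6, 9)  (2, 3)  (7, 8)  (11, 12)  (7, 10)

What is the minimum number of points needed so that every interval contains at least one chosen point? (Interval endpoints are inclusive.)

Sort by right endpoint; whenever an interval is uncovered, place a point at its right end.
Sorted: [2,3] [0,4] [7,8] [6,9] [7,10] [11,12] [13,15]
{[2,3],[0,4]} hit by 3; {[7,8],[6,9],[7,10]} hit by 8; {[11,12]} hit by 12; {[13,15]} hit by 15.
Points: 3, 8, 12, 15 (4 total).

4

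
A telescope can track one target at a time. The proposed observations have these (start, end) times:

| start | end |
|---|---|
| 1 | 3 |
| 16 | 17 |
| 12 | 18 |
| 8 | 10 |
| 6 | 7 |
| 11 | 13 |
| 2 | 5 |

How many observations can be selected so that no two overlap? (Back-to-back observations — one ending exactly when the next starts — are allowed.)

5

Order by finish time; keep every interval that doesn't clash with the previous kept one.
By end time: (1,3), (2,5), (6,7), (8,10), (11,13), (16,17), (12,18).
Pick (1,3); next start ≥ 3 → (6,7); next start ≥ 7 → (8,10); next start ≥ 10 → (11,13); next start ≥ 13 → (16,17).
Selected 5 observations.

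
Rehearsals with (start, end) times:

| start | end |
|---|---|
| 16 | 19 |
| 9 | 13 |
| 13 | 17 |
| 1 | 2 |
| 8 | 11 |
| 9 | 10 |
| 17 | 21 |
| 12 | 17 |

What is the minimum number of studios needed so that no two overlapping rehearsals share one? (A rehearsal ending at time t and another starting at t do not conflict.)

3

The answer is the maximum number of intervals overlapping at any instant.
starts: [1, 8, 9, 9, 12, 13, 16, 17]
ends:   [2, 10, 11, 13, 17, 17, 19, 21]
s1→1 e2→0 s8→1 s9→2 s9→3  — peak 3.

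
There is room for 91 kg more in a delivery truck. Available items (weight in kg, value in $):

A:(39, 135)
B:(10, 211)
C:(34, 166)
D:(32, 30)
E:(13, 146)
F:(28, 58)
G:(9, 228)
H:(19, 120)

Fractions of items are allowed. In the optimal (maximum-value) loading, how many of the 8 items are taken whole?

5

Order: G (228/9=25.33) > B (211/10=21.10) > E (146/13=11.23) > H (120/19=6.32) > C (166/34=4.88) > A (135/39=3.46) > F (58/28=2.07) > D (30/32=0.94)
Fill: take G (9 @ 228) → take B (10 @ 211) → take E (13 @ 146) → take H (19 @ 120) → take C (34 @ 166) → take 6/39 of A → 20.77; 91/91 used.
5 item(s) taken whole; one partial (take 6/39 of A).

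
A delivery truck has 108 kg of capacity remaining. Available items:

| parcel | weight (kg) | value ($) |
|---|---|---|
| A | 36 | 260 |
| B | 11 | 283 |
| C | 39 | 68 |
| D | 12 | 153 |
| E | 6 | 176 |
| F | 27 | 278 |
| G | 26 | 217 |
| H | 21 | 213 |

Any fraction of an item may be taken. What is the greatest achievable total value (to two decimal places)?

1356.11

Ratios (sorted): E 29.33, B 25.73, D 12.75, F 10.30, H 10.14, G 8.35, A 7.22, C 1.74
take E (6 @ 176); take B (11 @ 283); take D (12 @ 153); take F (27 @ 278); take H (21 @ 213); take G (26 @ 217); take 5/36 of A → 36.11. Capacity used 108/108.
Total value = 1356.11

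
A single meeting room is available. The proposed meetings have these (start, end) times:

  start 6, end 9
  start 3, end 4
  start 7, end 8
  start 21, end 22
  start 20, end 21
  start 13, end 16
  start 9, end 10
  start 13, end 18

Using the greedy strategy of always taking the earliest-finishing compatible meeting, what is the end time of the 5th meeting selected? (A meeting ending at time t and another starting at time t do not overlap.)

21

Sorted by end: (3,4)  (7,8)  (6,9)  (9,10)  (13,16)  (13,18)  (20,21)  (21,22)
take (3,4); take (7,8); take (9,10); take (13,16); take (20,21); take (21,22).
Selected: (3,4) (7,8) (9,10) (13,16) (20,21) (21,22)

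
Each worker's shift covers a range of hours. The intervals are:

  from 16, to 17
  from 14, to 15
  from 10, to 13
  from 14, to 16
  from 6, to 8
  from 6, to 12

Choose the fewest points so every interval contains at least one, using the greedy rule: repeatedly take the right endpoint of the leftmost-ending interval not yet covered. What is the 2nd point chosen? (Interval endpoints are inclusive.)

13

Sort by right endpoint; whenever an interval is uncovered, place a point at its right end.
Sorted: [6,8] [6,12] [10,13] [14,15] [14,16] [16,17]
{[6,8],[6,12]} hit by 8; {[10,13]} hit by 13; {[14,15],[14,16]} hit by 15; {[16,17]} hit by 17.
Points: 8, 13, 15, 17 (4 total).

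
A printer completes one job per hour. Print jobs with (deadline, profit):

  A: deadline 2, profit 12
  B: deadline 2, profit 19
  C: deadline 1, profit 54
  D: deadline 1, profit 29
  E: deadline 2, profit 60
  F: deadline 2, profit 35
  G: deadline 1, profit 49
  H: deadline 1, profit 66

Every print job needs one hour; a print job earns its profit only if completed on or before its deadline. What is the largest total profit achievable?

Sort by profit descending; place each in the latest free slot ≤ its deadline.
Profit order: H=66 E=60 C=54 G=49 F=35 D=29 B=19 A=12
Assign: H→slot 1, E→slot 2, C skipped, G skipped, F skipped, D skipped, B skipped, A skipped.
Slots: [1:H] [2:E]
Profit = 66 + 60 = 126

126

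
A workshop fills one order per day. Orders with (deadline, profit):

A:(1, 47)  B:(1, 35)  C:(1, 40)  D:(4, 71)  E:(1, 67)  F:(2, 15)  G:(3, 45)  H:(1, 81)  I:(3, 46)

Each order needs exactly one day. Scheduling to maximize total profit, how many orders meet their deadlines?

4

By profit: H(d1,81), D(d4,71), E(d1,67), A(d1,47), I(d3,46), G(d3,45), C(d1,40), B(d1,35), F(d2,15)
H→slot 1; D→slot 4; E skipped; A skipped; I→slot 3; G→slot 2; C skipped; B skipped; F skipped.
4 of 9 scheduled.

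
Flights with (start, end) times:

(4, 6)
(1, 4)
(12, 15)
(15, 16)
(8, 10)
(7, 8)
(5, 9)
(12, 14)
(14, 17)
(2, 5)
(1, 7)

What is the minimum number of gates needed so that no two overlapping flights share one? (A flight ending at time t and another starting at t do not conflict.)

Count concurrent intervals with a sweep; the peak is the room count.
starts: [1, 1, 2, 4, 5, 7, 8, 12, 12, 14, 15]
ends:   [4, 5, 6, 7, 8, 9, 10, 14, 15, 16, 17]
s1→1 s1→2 s2→3  — peak 3.

3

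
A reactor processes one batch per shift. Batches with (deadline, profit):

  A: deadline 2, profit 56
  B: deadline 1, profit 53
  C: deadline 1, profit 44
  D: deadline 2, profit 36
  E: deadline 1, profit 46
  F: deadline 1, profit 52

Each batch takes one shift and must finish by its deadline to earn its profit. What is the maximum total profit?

Take jobs in profit order; each goes to the latest open slot no later than its deadline.
Profit order: A=56 B=53 F=52 E=46 C=44 D=36
Assign: A→slot 2, B→slot 1, F skipped, E skipped, C skipped, D skipped.
Slots: [1:B] [2:A]
Profit = 53 + 56 = 109

109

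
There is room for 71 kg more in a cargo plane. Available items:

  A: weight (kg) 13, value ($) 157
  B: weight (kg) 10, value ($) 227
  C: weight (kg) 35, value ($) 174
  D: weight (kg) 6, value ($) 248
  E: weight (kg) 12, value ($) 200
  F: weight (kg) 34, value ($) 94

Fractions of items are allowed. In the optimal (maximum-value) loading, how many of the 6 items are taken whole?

4

Ratios (sorted): D 41.33, B 22.70, E 16.67, A 12.08, C 4.97, F 2.76
take D (6 @ 248); take B (10 @ 227); take E (12 @ 200); take A (13 @ 157); take 30/35 of C → 149.14. Capacity used 71/71.
4 item(s) taken whole; one partial (take 30/35 of C).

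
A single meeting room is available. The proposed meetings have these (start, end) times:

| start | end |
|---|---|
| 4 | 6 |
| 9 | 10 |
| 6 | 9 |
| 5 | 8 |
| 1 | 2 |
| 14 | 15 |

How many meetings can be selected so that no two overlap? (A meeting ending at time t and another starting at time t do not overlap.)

5

Greedy by earliest finish: after sorting by end time, pick each interval compatible with the last pick.
Sorted by end: (1,2)  (4,6)  (5,8)  (6,9)  (9,10)  (14,15)
take (1,2); take (4,6); take (6,9); take (9,10); take (14,15).
Selected 5 meetings.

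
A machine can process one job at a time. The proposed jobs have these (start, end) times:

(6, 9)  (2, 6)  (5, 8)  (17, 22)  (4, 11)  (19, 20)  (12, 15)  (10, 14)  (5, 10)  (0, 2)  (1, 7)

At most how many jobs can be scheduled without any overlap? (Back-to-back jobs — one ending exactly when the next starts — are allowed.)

Sort by end time and greedily take each interval whose start is ≥ the last chosen end.
By end time: (0,2), (2,6), (1,7), (5,8), (6,9), (5,10), (4,11), (10,14), (12,15), (19,20), (17,22).
Pick (0,2); next start ≥ 2 → (2,6); next start ≥ 6 → (6,9); next start ≥ 9 → (10,14); next start ≥ 14 → (19,20).
Selected 5 jobs.

5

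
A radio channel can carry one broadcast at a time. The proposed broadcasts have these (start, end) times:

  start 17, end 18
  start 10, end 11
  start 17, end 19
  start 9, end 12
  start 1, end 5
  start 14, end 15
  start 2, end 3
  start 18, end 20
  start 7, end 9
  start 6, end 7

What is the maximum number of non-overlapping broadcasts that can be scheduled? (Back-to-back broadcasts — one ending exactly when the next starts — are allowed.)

7

Sort by end time and greedily take each interval whose start is ≥ the last chosen end.
Sorted by end: (2,3)  (1,5)  (6,7)  (7,9)  (10,11)  (9,12)  (14,15)  (17,18)  (17,19)  (18,20)
take (2,3); take (6,7); take (7,9); take (10,11); take (14,15); take (17,18); take (18,20).
Selected 7 broadcasts.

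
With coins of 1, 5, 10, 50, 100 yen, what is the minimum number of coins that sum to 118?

118 = 1×100 + 1×10 + 1×5 + 3×1
Total coins = 1 + 1 + 1 + 3 = 6

6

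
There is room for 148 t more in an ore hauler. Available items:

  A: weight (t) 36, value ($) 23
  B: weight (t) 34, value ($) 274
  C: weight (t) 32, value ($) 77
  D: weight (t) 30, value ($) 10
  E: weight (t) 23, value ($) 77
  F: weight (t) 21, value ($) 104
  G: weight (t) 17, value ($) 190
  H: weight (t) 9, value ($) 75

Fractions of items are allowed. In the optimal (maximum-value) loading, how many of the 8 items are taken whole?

Order: G (190/17=11.18) > H (75/9=8.33) > B (274/34=8.06) > F (104/21=4.95) > E (77/23=3.35) > C (77/32=2.41) > A (23/36=0.64) > D (10/30=0.33)
Fill: take G (17 @ 190) → take H (9 @ 75) → take B (34 @ 274) → take F (21 @ 104) → take E (23 @ 77) → take C (32 @ 77) → take 12/36 of A → 7.67; 148/148 used.
6 item(s) taken whole; one partial (take 12/36 of A).

6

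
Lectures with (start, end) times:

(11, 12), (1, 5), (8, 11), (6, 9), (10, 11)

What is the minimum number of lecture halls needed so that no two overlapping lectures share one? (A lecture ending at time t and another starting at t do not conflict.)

2

The answer is the maximum number of intervals overlapping at any instant.
Events (time:±→running): 1:+→1 5:-→0 6:+→1 8:+→2 … peak 2.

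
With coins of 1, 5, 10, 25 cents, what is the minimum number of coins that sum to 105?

5

Greedy: take as many of the largest coin as possible, then repeat with the remainder.
105 − 4×25→5 − 1×5→0
Total coins = 4 + 1 = 5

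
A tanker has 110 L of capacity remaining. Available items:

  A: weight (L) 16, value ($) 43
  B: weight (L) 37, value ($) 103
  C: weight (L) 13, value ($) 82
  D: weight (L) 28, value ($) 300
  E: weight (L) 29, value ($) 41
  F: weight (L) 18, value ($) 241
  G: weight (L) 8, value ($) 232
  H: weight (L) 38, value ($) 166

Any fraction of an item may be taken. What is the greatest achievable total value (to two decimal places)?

Sort by value per unit weight and fill in that order.
Order: G (232/8=29.00) > F (241/18=13.39) > D (300/28=10.71) > C (82/13=6.31) > H (166/38=4.37) > B (103/37=2.78) > A (43/16=2.69) > E (41/29=1.41)
Fill: take G (8 @ 232) → take F (18 @ 241) → take D (28 @ 300) → take C (13 @ 82) → take H (38 @ 166) → take 5/37 of B → 13.92; 110/110 used.
Total value = 1034.92

1034.92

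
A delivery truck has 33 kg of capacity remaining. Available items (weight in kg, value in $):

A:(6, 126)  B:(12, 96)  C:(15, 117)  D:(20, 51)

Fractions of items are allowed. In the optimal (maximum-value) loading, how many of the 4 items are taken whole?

3

Greedy by value/weight ratio, highest first.
Ratios (sorted): A 21.00, B 8.00, C 7.80, D 2.55
take A (6 @ 126); take B (12 @ 96); take C (15 @ 117). Capacity used 33/33.
3 item(s) taken whole.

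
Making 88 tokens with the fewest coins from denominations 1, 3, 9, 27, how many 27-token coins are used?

3

88 = 3×27 + 2×3 + 1×1
Count of 27: 3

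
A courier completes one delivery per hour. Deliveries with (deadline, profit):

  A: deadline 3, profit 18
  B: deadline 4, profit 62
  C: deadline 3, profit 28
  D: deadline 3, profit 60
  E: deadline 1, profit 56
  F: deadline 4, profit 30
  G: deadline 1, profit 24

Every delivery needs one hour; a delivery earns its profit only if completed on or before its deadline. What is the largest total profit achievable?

208

Take jobs in profit order; each goes to the latest open slot no later than its deadline.
By profit: B(d4,62), D(d3,60), E(d1,56), F(d4,30), C(d3,28), G(d1,24), A(d3,18)
B→slot 4; D→slot 3; E→slot 1; F→slot 2; C skipped; G skipped; A skipped.
Profit = 56 + 30 + 60 + 62 = 208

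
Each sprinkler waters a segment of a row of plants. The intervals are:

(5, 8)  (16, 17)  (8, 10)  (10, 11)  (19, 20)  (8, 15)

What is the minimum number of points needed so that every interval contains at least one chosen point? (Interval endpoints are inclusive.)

By right end: [5,8]  [8,10]  [10,11]  [8,15]  [16,17]  [19,20]
[5,8] uncovered → point at 8; [10,11] uncovered → point at 11; [16,17] uncovered → point at 17; [19,20] uncovered → point at 20.
Points: 8, 11, 17, 20 (4 total).

4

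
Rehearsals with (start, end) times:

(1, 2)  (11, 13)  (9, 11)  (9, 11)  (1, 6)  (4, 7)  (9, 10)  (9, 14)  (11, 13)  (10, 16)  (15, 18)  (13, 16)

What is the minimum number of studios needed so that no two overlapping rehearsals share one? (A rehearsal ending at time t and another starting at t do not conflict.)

The answer is the maximum number of intervals overlapping at any instant.
starts: [1, 1, 4, 9, 9, 9, 9, 10, 11, 11, 13, 15]
ends:   [2, 6, 7, 10, 11, 11, 13, 13, 14, 16, 16, 18]
s1→1 s1→2 e2→1 s4→2 e6→1 e7→0 s9→1 s9→2 s9→3 s9→4  — peak 4.

4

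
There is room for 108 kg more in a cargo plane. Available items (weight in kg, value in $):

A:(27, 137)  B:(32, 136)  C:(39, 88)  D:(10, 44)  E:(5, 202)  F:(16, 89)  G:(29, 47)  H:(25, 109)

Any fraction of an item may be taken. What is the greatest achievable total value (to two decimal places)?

Greedy by value/weight ratio, highest first.
Ratios (sorted): E 40.40, F 5.56, A 5.07, D 4.40, H 4.36, B 4.25, C 2.26, G 1.62
take E (5 @ 202); take F (16 @ 89); take A (27 @ 137); take D (10 @ 44); take H (25 @ 109); take 25/32 of B → 106.25. Capacity used 108/108.
Total value = 687.25

687.25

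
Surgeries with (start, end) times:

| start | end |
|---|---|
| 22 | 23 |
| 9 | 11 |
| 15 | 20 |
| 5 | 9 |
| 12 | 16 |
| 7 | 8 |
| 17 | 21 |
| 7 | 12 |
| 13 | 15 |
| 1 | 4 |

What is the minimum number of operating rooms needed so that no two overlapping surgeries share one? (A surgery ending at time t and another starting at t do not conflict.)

3

The answer is the maximum number of intervals overlapping at any instant.
starts: [1, 5, 7, 7, 9, 12, 13, 15, 17, 22]
ends:   [4, 8, 9, 11, 12, 15, 16, 20, 21, 23]
s1→1 e4→0 s5→1 s7→2 s7→3  — peak 3.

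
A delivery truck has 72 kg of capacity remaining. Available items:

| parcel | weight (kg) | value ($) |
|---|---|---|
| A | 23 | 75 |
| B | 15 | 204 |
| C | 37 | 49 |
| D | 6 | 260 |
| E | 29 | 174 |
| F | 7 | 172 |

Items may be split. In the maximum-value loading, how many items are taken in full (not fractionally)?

Order: D (260/6=43.33) > F (172/7=24.57) > B (204/15=13.60) > E (174/29=6.00) > A (75/23=3.26) > C (49/37=1.32)
Fill: take D (6 @ 260) → take F (7 @ 172) → take B (15 @ 204) → take E (29 @ 174) → take 15/23 of A → 48.91; 72/72 used.
4 item(s) taken whole; one partial (take 15/23 of A).

4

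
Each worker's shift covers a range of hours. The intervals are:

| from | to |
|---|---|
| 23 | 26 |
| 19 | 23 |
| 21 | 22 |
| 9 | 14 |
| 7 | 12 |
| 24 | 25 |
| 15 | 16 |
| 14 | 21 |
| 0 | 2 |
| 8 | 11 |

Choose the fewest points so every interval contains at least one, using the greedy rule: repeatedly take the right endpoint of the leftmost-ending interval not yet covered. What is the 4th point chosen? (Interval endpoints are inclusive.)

By right end: [0,2]  [8,11]  [7,12]  [9,14]  [15,16]  [14,21]  [21,22]  [19,23]  [24,25]  [23,26]
[0,2] uncovered → point at 2; [8,11] uncovered → point at 11; [15,16] uncovered → point at 16; [21,22] uncovered → point at 22; [24,25] uncovered → point at 25.
Points: 2, 11, 16, 22, 25 (5 total).

22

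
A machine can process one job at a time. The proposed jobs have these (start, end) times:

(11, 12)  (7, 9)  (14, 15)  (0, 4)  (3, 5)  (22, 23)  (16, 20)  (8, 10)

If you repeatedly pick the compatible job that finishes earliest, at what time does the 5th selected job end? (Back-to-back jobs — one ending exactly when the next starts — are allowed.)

20

By end time: (0,4), (3,5), (7,9), (8,10), (11,12), (14,15), (16,20), (22,23).
Pick (0,4); next start ≥ 4 → (7,9); next start ≥ 9 → (11,12); next start ≥ 12 → (14,15); next start ≥ 15 → (16,20); next start ≥ 20 → (22,23).
Selected: (0,4) (7,9) (11,12) (14,15) (16,20) (22,23)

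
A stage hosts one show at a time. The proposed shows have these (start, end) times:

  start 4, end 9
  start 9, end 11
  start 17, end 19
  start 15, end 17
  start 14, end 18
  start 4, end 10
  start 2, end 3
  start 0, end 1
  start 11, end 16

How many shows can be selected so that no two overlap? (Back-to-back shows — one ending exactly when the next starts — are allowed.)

6

Greedy by earliest finish: after sorting by end time, pick each interval compatible with the last pick.
Sorted by end: (0,1)  (2,3)  (4,9)  (4,10)  (9,11)  (11,16)  (15,17)  (14,18)  (17,19)
take (0,1); take (2,3); take (4,9); skip (4,10); take (9,11); take (11,16); skip (14,18); take (17,19).
Selected 6 shows.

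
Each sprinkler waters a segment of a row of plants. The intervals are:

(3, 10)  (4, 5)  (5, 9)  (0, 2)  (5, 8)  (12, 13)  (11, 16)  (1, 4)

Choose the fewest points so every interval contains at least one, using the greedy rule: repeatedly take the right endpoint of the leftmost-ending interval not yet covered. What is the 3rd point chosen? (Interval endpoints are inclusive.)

Sort by right endpoint; whenever an interval is uncovered, place a point at its right end.
Sorted: [0,2] [1,4] [4,5] [5,8] [5,9] [3,10] [12,13] [11,16]
{[0,2],[1,4]} hit by 2; {[4,5],[5,8],[5,9],[3,10]} hit by 5; {[12,13],[11,16]} hit by 13.
Points: 2, 5, 13 (3 total).

13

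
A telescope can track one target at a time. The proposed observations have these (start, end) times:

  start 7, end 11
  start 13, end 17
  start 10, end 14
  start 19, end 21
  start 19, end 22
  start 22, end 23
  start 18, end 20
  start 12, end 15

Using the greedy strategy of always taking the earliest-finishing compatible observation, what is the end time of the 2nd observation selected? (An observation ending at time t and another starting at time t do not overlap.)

15

By end time: (7,11), (10,14), (12,15), (13,17), (18,20), (19,21), (19,22), (22,23).
Pick (7,11); next start ≥ 11 → (12,15); next start ≥ 15 → (18,20); next start ≥ 20 → (22,23).
Selected: (7,11) (12,15) (18,20) (22,23)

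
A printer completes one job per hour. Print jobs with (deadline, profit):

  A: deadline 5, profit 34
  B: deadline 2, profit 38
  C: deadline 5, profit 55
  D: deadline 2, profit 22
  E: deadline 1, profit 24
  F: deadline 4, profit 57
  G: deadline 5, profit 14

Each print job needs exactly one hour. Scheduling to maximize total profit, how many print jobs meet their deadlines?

Profit order: F=57 C=55 B=38 A=34 E=24 D=22 G=14
Assign: F→slot 4, C→slot 5, B→slot 2, A→slot 3, E→slot 1, D skipped, G skipped.
Slots: [1:E] [2:B] [3:A] [4:F] [5:C]
5 of 7 scheduled.

5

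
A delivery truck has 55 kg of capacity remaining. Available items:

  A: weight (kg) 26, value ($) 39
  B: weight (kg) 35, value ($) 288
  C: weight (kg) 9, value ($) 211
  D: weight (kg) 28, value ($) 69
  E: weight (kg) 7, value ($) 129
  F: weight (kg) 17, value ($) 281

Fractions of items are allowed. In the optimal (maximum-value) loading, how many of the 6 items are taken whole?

3

Greedy by value/weight ratio, highest first.
Order: C (211/9=23.44) > E (129/7=18.43) > F (281/17=16.53) > B (288/35=8.23) > D (69/28=2.46) > A (39/26=1.50)
Fill: take C (9 @ 211) → take E (7 @ 129) → take F (17 @ 281) → take 22/35 of B → 181.03; 55/55 used.
3 item(s) taken whole; one partial (take 22/35 of B).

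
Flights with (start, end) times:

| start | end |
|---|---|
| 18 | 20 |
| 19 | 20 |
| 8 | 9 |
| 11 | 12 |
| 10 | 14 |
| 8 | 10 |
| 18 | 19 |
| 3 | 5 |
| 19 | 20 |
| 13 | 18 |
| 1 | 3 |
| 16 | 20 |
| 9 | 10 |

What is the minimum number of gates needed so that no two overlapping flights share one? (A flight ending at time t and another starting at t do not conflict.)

4

starts: [1, 3, 8, 8, 9, 10, 11, 13, 16, 18, 18, 19, 19]
ends:   [3, 5, 9, 10, 10, 12, 14, 18, 19, 20, 20, 20, 20]
s1→1 e3→0 s3→1 e5→0 s8→1 s8→2 e9→1 s9→2 e10→1 e10→0 s10→1 s11→2 e12→1 s13→2 e14→1 s16→2 e18→1 s18→2 s18→3 e19→2 s19→3 s19→4  — peak 4.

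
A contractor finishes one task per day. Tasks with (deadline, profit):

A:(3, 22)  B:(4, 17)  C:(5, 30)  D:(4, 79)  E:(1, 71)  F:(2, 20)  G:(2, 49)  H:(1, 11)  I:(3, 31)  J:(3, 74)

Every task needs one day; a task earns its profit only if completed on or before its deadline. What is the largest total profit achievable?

Take jobs in profit order; each goes to the latest open slot no later than its deadline.
By profit: D(d4,79), J(d3,74), E(d1,71), G(d2,49), I(d3,31), C(d5,30), A(d3,22), F(d2,20), B(d4,17), H(d1,11)
D→slot 4; J→slot 3; E→slot 1; G→slot 2; I skipped; C→slot 5; A skipped; F skipped; B skipped; H skipped.
Profit = 71 + 49 + 74 + 79 + 30 = 303

303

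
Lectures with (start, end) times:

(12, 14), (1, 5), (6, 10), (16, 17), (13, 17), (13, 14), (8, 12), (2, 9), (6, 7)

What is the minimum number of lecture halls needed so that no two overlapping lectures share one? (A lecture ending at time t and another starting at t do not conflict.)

The answer is the maximum number of intervals overlapping at any instant.
starts: [1, 2, 6, 6, 8, 12, 13, 13, 16]
ends:   [5, 7, 9, 10, 12, 14, 14, 17, 17]
s1→1 s2→2 e5→1 s6→2 s6→3  — peak 3.

3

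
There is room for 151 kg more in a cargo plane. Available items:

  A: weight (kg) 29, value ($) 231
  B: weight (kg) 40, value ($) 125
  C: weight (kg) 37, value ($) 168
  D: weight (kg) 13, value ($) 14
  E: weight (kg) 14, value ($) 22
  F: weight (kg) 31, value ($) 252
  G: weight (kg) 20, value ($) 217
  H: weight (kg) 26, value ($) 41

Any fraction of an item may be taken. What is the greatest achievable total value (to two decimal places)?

Greedy by value/weight ratio, highest first.
Ratios (sorted): G 10.85, F 8.13, A 7.97, C 4.54, B 3.12, H 1.58, E 1.57, D 1.08
take G (20 @ 217); take F (31 @ 252); take A (29 @ 231); take C (37 @ 168); take 34/40 of B → 106.25. Capacity used 151/151.
Total value = 974.25

974.25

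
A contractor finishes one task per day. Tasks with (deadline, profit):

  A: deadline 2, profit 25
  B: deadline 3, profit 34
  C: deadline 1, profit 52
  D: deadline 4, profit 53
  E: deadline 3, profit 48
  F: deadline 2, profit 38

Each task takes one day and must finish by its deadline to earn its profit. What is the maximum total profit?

Sort by profit descending; place each in the latest free slot ≤ its deadline.
By profit: D(d4,53), C(d1,52), E(d3,48), F(d2,38), B(d3,34), A(d2,25)
D→slot 4; C→slot 1; E→slot 3; F→slot 2; B skipped; A skipped.
Profit = 52 + 38 + 48 + 53 = 191

191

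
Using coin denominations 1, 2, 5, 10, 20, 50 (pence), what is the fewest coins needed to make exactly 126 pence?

126 − 2×50→26 − 1×20→6 − 1×5→1 − 1×1→0
Total coins = 2 + 1 + 1 + 1 = 5

5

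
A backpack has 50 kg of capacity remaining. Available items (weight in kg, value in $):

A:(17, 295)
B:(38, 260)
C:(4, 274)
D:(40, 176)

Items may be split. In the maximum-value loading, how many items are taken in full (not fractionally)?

Order: C (274/4=68.50) > A (295/17=17.35) > B (260/38=6.84) > D (176/40=4.40)
Fill: take C (4 @ 274) → take A (17 @ 295) → take 29/38 of B → 198.42; 50/50 used.
2 item(s) taken whole; one partial (take 29/38 of B).

2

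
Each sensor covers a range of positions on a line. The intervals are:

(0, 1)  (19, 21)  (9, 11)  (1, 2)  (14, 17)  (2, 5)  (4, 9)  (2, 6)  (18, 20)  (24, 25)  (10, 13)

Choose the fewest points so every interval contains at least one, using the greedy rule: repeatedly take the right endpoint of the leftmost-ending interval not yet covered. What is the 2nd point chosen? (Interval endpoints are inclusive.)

5

By right end: [0,1]  [1,2]  [2,5]  [2,6]  [4,9]  [9,11]  [10,13]  [14,17]  [18,20]  [19,21]  [24,25]
[0,1] uncovered → point at 1; [2,5] uncovered → point at 5; [9,11] uncovered → point at 11; [14,17] uncovered → point at 17; [18,20] uncovered → point at 20; [24,25] uncovered → point at 25.
Points: 1, 5, 11, 17, 20, 25 (6 total).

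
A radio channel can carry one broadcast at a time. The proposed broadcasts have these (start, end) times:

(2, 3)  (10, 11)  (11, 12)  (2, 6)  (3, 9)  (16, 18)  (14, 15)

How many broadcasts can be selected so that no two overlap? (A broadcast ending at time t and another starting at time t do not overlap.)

6

Greedy by earliest finish: after sorting by end time, pick each interval compatible with the last pick.
By end time: (2,3), (2,6), (3,9), (10,11), (11,12), (14,15), (16,18).
Pick (2,3); next start ≥ 3 → (3,9); next start ≥ 9 → (10,11); next start ≥ 11 → (11,12); next start ≥ 12 → (14,15); next start ≥ 15 → (16,18).
Selected 6 broadcasts.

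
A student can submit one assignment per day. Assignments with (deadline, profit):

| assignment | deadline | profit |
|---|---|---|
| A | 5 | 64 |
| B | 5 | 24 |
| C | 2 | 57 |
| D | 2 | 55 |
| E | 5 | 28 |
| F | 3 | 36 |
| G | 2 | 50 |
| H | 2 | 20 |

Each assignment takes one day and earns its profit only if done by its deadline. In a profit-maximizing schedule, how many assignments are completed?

Profit order: A=64 C=57 D=55 G=50 F=36 E=28 B=24 H=20
Assign: A→slot 5, C→slot 2, D→slot 1, G skipped, F→slot 3, E→slot 4, B skipped, H skipped.
Slots: [1:D] [2:C] [3:F] [4:E] [5:A]
5 of 8 scheduled.

5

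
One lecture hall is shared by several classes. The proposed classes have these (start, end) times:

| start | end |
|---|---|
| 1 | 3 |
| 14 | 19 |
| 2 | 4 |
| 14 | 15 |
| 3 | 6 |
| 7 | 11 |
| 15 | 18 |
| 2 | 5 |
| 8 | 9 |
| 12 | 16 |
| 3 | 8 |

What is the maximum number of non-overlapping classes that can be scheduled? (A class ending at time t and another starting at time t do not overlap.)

Greedy by earliest finish: after sorting by end time, pick each interval compatible with the last pick.
By end time: (1,3), (2,4), (2,5), (3,6), (3,8), (8,9), (7,11), (14,15), (12,16), (15,18), (14,19).
Pick (1,3); next start ≥ 3 → (3,6); next start ≥ 6 → (8,9); next start ≥ 9 → (14,15); next start ≥ 15 → (15,18).
Selected 5 classes.

5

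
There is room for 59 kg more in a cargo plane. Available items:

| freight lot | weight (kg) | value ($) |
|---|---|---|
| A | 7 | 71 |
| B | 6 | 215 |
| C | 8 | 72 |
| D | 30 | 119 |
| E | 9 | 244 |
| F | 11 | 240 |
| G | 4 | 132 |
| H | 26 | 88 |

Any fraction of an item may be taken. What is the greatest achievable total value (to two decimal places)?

1029.53

Greedy by value/weight ratio, highest first.
Ratios (sorted): B 35.83, G 33.00, E 27.11, F 21.82, A 10.14, C 9.00, D 3.97, H 3.38
take B (6 @ 215); take G (4 @ 132); take E (9 @ 244); take F (11 @ 240); take A (7 @ 71); take C (8 @ 72); take 14/30 of D → 55.53. Capacity used 59/59.
Total value = 1029.53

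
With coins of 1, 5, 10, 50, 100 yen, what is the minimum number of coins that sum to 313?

313 − 3×100→13 − 1×10→3 − 3×1→0
Total coins = 3 + 1 + 3 = 7

7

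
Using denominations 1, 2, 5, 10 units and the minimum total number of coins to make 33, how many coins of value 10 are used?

33 − 3×10→3 − 1×2→1 − 1×1→0
Count of 10: 3

3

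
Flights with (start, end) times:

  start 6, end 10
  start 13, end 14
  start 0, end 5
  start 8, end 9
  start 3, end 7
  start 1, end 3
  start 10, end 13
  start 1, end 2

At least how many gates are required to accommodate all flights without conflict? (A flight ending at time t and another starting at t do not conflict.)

The answer is the maximum number of intervals overlapping at any instant.
starts: [0, 1, 1, 3, 6, 8, 10, 13]
ends:   [2, 3, 5, 7, 9, 10, 13, 14]
s0→1 s1→2 s1→3  — peak 3.

3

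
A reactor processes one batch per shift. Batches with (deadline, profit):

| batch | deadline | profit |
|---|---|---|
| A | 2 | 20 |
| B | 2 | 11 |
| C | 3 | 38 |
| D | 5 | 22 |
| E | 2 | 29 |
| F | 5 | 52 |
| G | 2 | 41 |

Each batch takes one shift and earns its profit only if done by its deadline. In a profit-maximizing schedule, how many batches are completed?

5

Profit order: F=52 G=41 C=38 E=29 D=22 A=20 B=11
Assign: F→slot 5, G→slot 2, C→slot 3, E→slot 1, D→slot 4, A skipped, B skipped.
Slots: [1:E] [2:G] [3:C] [4:D] [5:F]
5 of 7 scheduled.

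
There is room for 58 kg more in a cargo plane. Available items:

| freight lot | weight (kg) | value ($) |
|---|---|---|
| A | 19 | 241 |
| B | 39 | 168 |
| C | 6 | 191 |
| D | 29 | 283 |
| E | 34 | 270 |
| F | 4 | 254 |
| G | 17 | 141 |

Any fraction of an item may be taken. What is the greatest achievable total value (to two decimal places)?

969.00

Sort by value per unit weight and fill in that order.
Order: F (254/4=63.50) > C (191/6=31.83) > A (241/19=12.68) > D (283/29=9.76) > G (141/17=8.29) > E (270/34=7.94) > B (168/39=4.31)
Fill: take F (4 @ 254) → take C (6 @ 191) → take A (19 @ 241) → take D (29 @ 283); 58/58 used.
Total value = 969.00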